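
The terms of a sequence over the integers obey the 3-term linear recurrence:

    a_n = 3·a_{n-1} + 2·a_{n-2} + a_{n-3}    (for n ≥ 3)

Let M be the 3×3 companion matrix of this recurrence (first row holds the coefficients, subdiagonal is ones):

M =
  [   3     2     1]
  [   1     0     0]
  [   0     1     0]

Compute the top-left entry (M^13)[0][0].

15765820

(M^13)[0][0] is the top entry after applying M 13 times to the unit state (1, 0, 0). Equivalently it is h_{15} for the auxiliary sequence (h_n) obeying the same recurrence with h_2 = 1 and h_i = 0 for 0 ≤ i < 2:
h_3 = 3·1 + 2·0 + 1·0 = 3
h_4 = 3·3 + 2·1 + 1·0 = 11
h_5 = 3·11 + 2·3 + 1·1 = 40
h_6 = 3·40 + 2·11 + 1·3 = 145
h_7 = 3·145 + 2·40 + 1·11 = 526
h_8 = 3·526 + 2·145 + 1·40 = 1908
h_9 = 3·1908 + 2·526 + 1·145 = 6921
h_10 = 3·6921 + 2·1908 + 1·526 = 25105
h_11 = 3·25105 + 2·6921 + 1·1908 = 91065
h_12 = 3·91065 + 2·25105 + 1·6921 = 330326
h_13 = 3·330326 + 2·91065 + 1·25105 = 1198213
h_14 = 3·1198213 + 2·330326 + 1·91065 = 4346356
h_15 = 3·4346356 + 2·1198213 + 1·330326 = 15765820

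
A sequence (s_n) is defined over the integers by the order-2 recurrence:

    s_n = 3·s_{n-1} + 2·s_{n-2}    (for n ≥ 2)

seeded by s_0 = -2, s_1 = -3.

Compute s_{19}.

s_2 = 3·-3 + 2·-2 = -13
s_3 = 3·-13 + 2·-3 = -45
s_4 = 3·-45 + 2·-13 = -161
s_5 = 3·-161 + 2·-45 = -573
s_6 = 3·-573 + 2·-161 = -2041
s_7 = 3·-2041 + 2·-573 = -7269
s_8 = 3·-7269 + 2·-2041 = -25889
s_9 = 3·-25889 + 2·-7269 = -92205
s_10 = 3·-92205 + 2·-25889 = -328393
s_11 = 3·-328393 + 2·-92205 = -1169589
s_12 = 3·-1169589 + 2·-328393 = -4165553
s_13 = 3·-4165553 + 2·-1169589 = -14835837
s_14 = 3·-14835837 + 2·-4165553 = -52838617
s_15 = 3·-52838617 + 2·-14835837 = -188187525
s_16 = 3·-188187525 + 2·-52838617 = -670239809
s_17 = 3·-670239809 + 2·-188187525 = -2387094477
s_18 = 3·-2387094477 + 2·-670239809 = -8501763049
s_19 = 3·-8501763049 + 2·-2387094477 = -30279478101

-30279478101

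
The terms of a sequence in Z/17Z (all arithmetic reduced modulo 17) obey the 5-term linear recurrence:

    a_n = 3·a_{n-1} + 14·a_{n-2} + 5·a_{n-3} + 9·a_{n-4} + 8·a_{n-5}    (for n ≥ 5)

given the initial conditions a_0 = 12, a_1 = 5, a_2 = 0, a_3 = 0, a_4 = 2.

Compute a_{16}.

a_5 = 3·2 + 14·0 + 5·0 + 9·5 + 8·12 = 11
a_6 = 3·11 + 14·2 + 5·0 + 9·0 + 8·5 = 16
a_7 = 3·16 + 14·11 + 5·2 + 9·0 + 8·0 = 8
a_8 = 3·8 + 14·16 + 5·11 + 9·2 + 8·0 = 15
a_9 = 3·15 + 14·8 + 5·16 + 9·11 + 8·2 = 12
a_10 = 3·12 + 14·15 + 5·8 + 9·16 + 8·11 = 8
a_11 = 3·8 + 14·12 + 5·15 + 9·8 + 8·16 = 8
a_12 = 3·8 + 14·8 + 5·12 + 9·15 + 8·8 = 4
a_13 = 3·4 + 14·8 + 5·8 + 9·12 + 8·15 = 1
a_14 = 3·1 + 14·4 + 5·8 + 9·8 + 8·12 = 12
a_15 = 3·12 + 14·1 + 5·4 + 9·8 + 8·8 = 2
a_16 = 3·2 + 14·12 + 5·1 + 9·4 + 8·8 = 7

7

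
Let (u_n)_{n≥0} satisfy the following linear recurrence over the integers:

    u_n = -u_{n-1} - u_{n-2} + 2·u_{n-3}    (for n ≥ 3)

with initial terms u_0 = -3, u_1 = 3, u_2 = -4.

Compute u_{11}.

-362

u_3 = -1·-4 + -1·3 + 2·-3 = -5
u_4 = -1·-5 + -1·-4 + 2·3 = 15
u_5 = -1·15 + -1·-5 + 2·-4 = -18
u_6 = -1·-18 + -1·15 + 2·-5 = -7
u_7 = -1·-7 + -1·-18 + 2·15 = 55
u_8 = -1·55 + -1·-7 + 2·-18 = -84
u_9 = -1·-84 + -1·55 + 2·-7 = 15
u_10 = -1·15 + -1·-84 + 2·55 = 179
u_11 = -1·179 + -1·15 + 2·-84 = -362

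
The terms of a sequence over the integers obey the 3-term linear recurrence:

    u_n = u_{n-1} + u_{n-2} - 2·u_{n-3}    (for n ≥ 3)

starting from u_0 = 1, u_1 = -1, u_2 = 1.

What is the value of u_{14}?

u_3 = 1·1 + 1·-1 + -2·1 = -2
u_4 = 1·-2 + 1·1 + -2·-1 = 1
u_5 = 1·1 + 1·-2 + -2·1 = -3
u_6 = 1·-3 + 1·1 + -2·-2 = 2
u_7 = 1·2 + 1·-3 + -2·1 = -3
u_8 = 1·-3 + 1·2 + -2·-3 = 5
u_9 = 1·5 + 1·-3 + -2·2 = -2
u_10 = 1·-2 + 1·5 + -2·-3 = 9
u_11 = 1·9 + 1·-2 + -2·5 = -3
u_12 = 1·-3 + 1·9 + -2·-2 = 10
u_13 = 1·10 + 1·-3 + -2·9 = -11
u_14 = 1·-11 + 1·10 + -2·-3 = 5

5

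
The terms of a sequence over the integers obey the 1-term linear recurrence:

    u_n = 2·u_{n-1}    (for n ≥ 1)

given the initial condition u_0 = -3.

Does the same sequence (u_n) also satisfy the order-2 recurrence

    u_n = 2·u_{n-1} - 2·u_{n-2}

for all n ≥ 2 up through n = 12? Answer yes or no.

no

Terms u_0..u_12: -3, -6, -12, -24, -48, -96, -192, -384, -768, -1536, -3072, -6144, -12288
n=2: candidate gives -6, actual u_2 = -12 ✗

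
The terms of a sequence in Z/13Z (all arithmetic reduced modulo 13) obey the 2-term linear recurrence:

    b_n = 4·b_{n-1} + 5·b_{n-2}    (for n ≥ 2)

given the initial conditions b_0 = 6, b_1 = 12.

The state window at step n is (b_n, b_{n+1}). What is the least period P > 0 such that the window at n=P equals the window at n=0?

n=0: window = (6, 12)
n=1: window = (12, 0)
n=2: window = (0, 8)
n=3: window = (8, 6)
n=4: window = (6, 12)
window at n=4 equals window at n=0 → period = 4

4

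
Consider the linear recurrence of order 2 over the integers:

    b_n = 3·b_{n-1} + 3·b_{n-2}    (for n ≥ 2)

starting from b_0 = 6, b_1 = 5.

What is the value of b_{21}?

b_2 = 3·5 + 3·6 = 33
b_3 = 3·33 + 3·5 = 114
b_4 = 3·114 + 3·33 = 441
b_5 = 3·441 + 3·114 = 1665
b_6 = 3·1665 + 3·441 = 6318
b_7 = 3·6318 + 3·1665 = 23949
b_8 = 3·23949 + 3·6318 = 90801
b_9 = 3·90801 + 3·23949 = 344250
b_10 = 3·344250 + 3·90801 = 1305153
b_11 = 3·1305153 + 3·344250 = 4948209
b_12 = 3·4948209 + 3·1305153 = 18760086
b_13 = 3·18760086 + 3·4948209 = 71124885
b_14 = 3·71124885 + 3·18760086 = 269654913
b_15 = 3·269654913 + 3·71124885 = 1022339394
b_16 = 3·1022339394 + 3·269654913 = 3875982921
b_17 = 3·3875982921 + 3·1022339394 = 14694966945
b_18 = 3·14694966945 + 3·3875982921 = 55712849598
b_19 = 3·55712849598 + 3·14694966945 = 211223449629
b_20 = 3·211223449629 + 3·55712849598 = 800808897681
b_21 = 3·800808897681 + 3·211223449629 = 3036097041930

3036097041930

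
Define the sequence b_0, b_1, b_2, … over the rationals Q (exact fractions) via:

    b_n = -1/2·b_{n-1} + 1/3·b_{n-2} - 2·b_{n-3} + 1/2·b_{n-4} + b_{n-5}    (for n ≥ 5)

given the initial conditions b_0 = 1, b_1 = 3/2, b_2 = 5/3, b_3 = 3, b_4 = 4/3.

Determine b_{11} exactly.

b_5 = -1/2·4/3 + 1/3·3 + -2·5/3 + 1/2·3/2 + 1·1 = -5/4
b_6 = -1/2·-5/4 + 1/3·4/3 + -2·3 + 1/2·5/3 + 1·3/2 = -187/72
b_7 = -1/2·-187/72 + 1/3·-5/4 + -2·4/3 + 1/2·3 + 1·5/3 = 199/144
b_8 = -1/2·199/144 + 1/3·-187/72 + -2·-5/4 + 1/2·4/3 + 1·3 = 3983/864
b_9 = -1/2·3983/864 + 1/3·199/144 + -2·-187/72 + 1/2·-5/4 + 1·4/3 = 7013/1728
b_10 = -1/2·7013/1728 + 1/3·3983/864 + -2·199/144 + 1/2·-187/72 + 1·-5/4 = -60187/10368
b_11 = -1/2·-60187/10368 + 1/3·7013/1728 + -2·3983/864 + 1/2·199/144 + 1·-187/72 = -47491/6912

-47491/6912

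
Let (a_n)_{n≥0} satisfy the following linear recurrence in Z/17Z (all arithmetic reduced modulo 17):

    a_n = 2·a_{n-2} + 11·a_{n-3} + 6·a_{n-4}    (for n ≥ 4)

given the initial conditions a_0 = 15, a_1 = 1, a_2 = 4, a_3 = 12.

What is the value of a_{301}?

15

a_4 = 0·12 + 2·4 + 11·1 + 6·15 = 7
a_5 = 0·7 + 2·12 + 11·4 + 6·1 = 6
a_6 = 0·6 + 2·7 + 11·12 + 6·4 = 0
a_7 = 0·0 + 2·6 + 11·7 + 6·12 = 8
a_8 = 0·8 + 2·0 + 11·6 + 6·7 = 6
a_9 = 0·6 + 2·8 + 11·0 + 6·6 = 1
Continuing the recurrence:
  a_10 = 15;  a_11 = 14;  a_12 = 9;  a_13 = 12;  a_14 = 7;  a_15 = 3
  a_16 = 13;  a_17 = 2;  a_18 = 16;  a_19 = 12;  a_20 = 13;  a_21 = 8
  a_22 = 16;  a_23 = 10;  a_24 = 11;  a_25 = 6;  a_26 = 7;  a_27 = 6
  a_28 = 10;  a_29 = 6;  a_30 = 9;  a_31 = 5;  a_32 = 8;  a_33 = 9
  a_34 = 6;  a_35 = 0;  a_36 = 6;  a_37 = 1;  a_38 = 14;  a_39 = 0
  a_40 = 7;  a_41 = 7;  a_42 = 13;  a_43 = 6;  a_44 = 9;  a_45 = 10
  a_46 = 9;  a_47 = 2;  a_48 = 12;  a_49 = 10;  a_50 = 15;  a_51 = 11
  a_52 = 8;  a_53 = 9;  a_54 = 6;  a_55 = 2;  a_56 = 6;  a_57 = 5
  a_58 = 2;  a_59 = 3;  a_60 = 10;  a_61 = 7;  a_62 = 14;  a_63 = 6
  a_64 = 12;  a_65 = 4;  a_66 = 4;  a_67 = 6;  a_68 = 5;  a_69 = 12
  a_70 = 15;  a_71 = 13;  a_72 = 5;  a_73 = 8;  a_74 = 5;  a_75 = 13
  a_76 = 9;  a_77 = 10;  a_78 = 4;  a_79 = 10;  a_80 = 2;  a_81 = 5
  a_82 = 2;  a_83 = 7;  a_84 = 3;  a_85 = 15;  a_86 = 10;  a_87 = 3
  a_88 = 16;  a_89 = 2;  a_90 = 6;  a_91 = 11;  a_92 = 11;  a_93 = 15
  a_94 = 9;  a_95 = 13;  a_96 = 11;  a_97 = 11;  a_98 = 15;  a_99 = 0
  a_100 = 13;  a_101 = 10;  a_102 = 14;  a_103 = 10;  a_104 = 12;  a_105 = 13
  a_106 = 14;  a_107 = 14;  a_108 = 5;  a_109 = 5;  a_110 = 10;  a_111 = 13
  a_112 = 3;  a_113 = 13;  a_114 = 5;  a_115 = 1;  a_116 = 1;  a_117 = 16
  a_118 = 9;  a_119 = 15;  a_120 = 13;  a_121 = 4;  a_122 = 7;  a_123 = 3
  a_124 = 0;  a_125 = 5;  a_126 = 7;  a_127 = 11;  a_128 = 1;  a_129 = 10
  a_130 = 12;  a_131 = 12;  a_132 = 4;  a_133 = 12;  a_134 = 8;  a_135 = 4
  a_136 = 2;  a_137 = 15;  a_138 = 11;  a_139 = 8;  a_140 = 12;  a_141 = 6
  a_142 = 8;  a_143 = 5;  a_144 = 1;  a_145 = 15;  a_146 = 3;  a_147 = 3
  a_148 = 7;  a_149 = 10;  a_150 = 14;  a_151 = 13;  a_152 = 10;  a_153 = 2
  a_154 = 9;  a_155 = 5;  a_156 = 15;  a_157 = 2;  a_158 = 3;  a_159 = 12
  a_160 = 16;  a_161 = 1;  a_162 = 12;  a_163 = 12;  a_164 = 12;  a_165 = 9
  a_166 = 7;  a_167 = 1;  a_168 = 15;  a_169 = 14;  a_170 = 15;  a_171 = 12
  a_172 = 2;  a_173 = 1;  a_174 = 5;  a_175 = 11;  a_176 = 16;  a_177 = 15
  a_178 = 13;  a_179 = 0;  a_180 = 15;  a_181 = 12;  a_182 = 6;  a_183 = 2
  a_184 = 13;  a_185 = 6;  a_186 = 16;  a_187 = 14;  a_188 = 6;  a_189 = 2
  a_190 = 7;  a_191 = 1;  a_192 = 4;  a_193 = 6;  a_194 = 10;  a_195 = 11
  a_196 = 8;  a_197 = 15;  a_198 = 10;  a_199 = 14;  a_200 = 12;  a_201 = 7
  a_202 = 0;  a_203 = 9;  a_204 = 13;  a_205 = 9;  a_206 = 6;  a_207 = 11
  a_208 = 2;  a_209 = 6;  a_210 = 8;  a_211 = 15;  a_212 = 9;  a_213 = 1
  a_214 = 10;  a_215 = 4;  a_216 = 0;  a_217 = 5;  a_218 = 2;  a_219 = 0
  a_220 = 8;  a_221 = 1;  a_222 = 11;  a_223 = 5;  a_224 = 13;  a_225 = 1
  a_226 = 11;  a_227 = 5;  a_228 = 9;  a_229 = 1;  a_230 = 3;  a_231 = 12
  a_232 = 3;  a_233 = 12;  a_234 = 3;  a_235 = 10;  a_236 = 3;  a_237 = 6
  a_238 = 15;  a_239 = 3;  a_240 = 12;  a_241 = 3;  a_242 = 11;  a_243 = 3
  a_244 = 8;  a_245 = 9;  a_246 = 13;  a_247 = 5;  a_248 = 3;  a_249 = 3
  a_250 = 3;  a_251 = 1;  a_252 = 6;  a_253 = 2;  a_254 = 7;  a_255 = 8
  a_256 = 4;  a_257 = 3;  a_258 = 2;  a_259 = 13;  a_260 = 10;  a_261 = 15
  a_262 = 5;  a_263 = 14;  a_264 = 14;  a_265 = 3;  a_266 = 8;  a_267 = 6
  a_268 = 14;  a_269 = 16;  a_270 = 6;  a_271 = 1;  a_272 = 0;  a_273 = 11
  a_274 = 13;  a_275 = 11;  a_276 = 11;  a_277 = 10;  a_278 = 0;  a_279 = 3
  a_280 = 6;  a_281 = 15;  a_282 = 11;  a_283 = 12;  a_284 = 2;  a_285 = 14
  a_286 = 15;  a_287 = 3;  a_288 = 9;  a_289 = 0;  a_290 = 5;  a_291 = 15
  a_292 = 13;  a_293 = 0;  a_294 = 0;  a_295 = 12;  a_296 = 10;  a_297 = 7
  a_298 = 16;  a_299 = 9
a_300 = 0·9 + 2·16 + 11·7 + 6·10 = 16
a_301 = 0·16 + 2·9 + 11·16 + 6·7 = 15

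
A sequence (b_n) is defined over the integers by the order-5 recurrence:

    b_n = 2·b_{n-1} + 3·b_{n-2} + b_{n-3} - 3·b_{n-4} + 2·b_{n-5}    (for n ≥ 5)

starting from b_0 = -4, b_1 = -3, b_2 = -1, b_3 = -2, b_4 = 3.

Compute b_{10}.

316

b_5 = 2·3 + 3·-2 + 1·-1 + -3·-3 + 2·-4 = 0
b_6 = 2·0 + 3·3 + 1·-2 + -3·-1 + 2·-3 = 4
b_7 = 2·4 + 3·0 + 1·3 + -3·-2 + 2·-1 = 15
b_8 = 2·15 + 3·4 + 1·0 + -3·3 + 2·-2 = 29
b_9 = 2·29 + 3·15 + 1·4 + -3·0 + 2·3 = 113
b_10 = 2·113 + 3·29 + 1·15 + -3·4 + 2·0 = 316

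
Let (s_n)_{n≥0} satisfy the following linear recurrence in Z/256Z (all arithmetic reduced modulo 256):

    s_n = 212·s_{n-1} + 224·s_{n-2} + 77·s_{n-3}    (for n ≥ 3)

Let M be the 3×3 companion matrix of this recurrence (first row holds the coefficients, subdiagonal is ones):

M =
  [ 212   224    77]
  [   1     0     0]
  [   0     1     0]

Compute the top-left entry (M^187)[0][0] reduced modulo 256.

76

(M^187)[0][0] is the top entry after applying M 187 times to the unit state (1, 0, 0). Equivalently it is h_{189} for the auxiliary sequence (h_n) obeying the same recurrence with h_2 = 1 and h_i = 0 for 0 ≤ i < 2:
h_3 = 212·1 + 224·0 + 77·0 = 212
h_4 = 212·212 + 224·1 + 77·0 = 112
h_5 = 212·112 + 224·212 + 77·1 = 141
h_6 = 212·141 + 224·112 + 77·212 = 136
h_7 = 212·136 + 224·141 + 77·112 = 176
h_8 = 212·176 + 224·136 + 77·141 = 41
Continuing the recurrence:
  h_9 = 220;  h_10 = 0;  h_11 = 213;  h_12 = 144;  h_13 = 160;  h_14 = 145
  h_15 = 100;  h_16 = 208;  h_17 = 93;  h_18 = 24;  h_19 = 208;  h_20 = 57
  h_21 = 108;  h_22 = 224;  h_23 = 37;  h_24 = 32;  h_25 = 64;  h_26 = 33
  h_27 = 244;  h_28 = 48;  h_29 = 45;  h_30 = 168;  h_31 = 240;  h_32 = 73
  h_33 = 252;  h_34 = 192;  h_35 = 117;  h_36 = 176;  h_37 = 224;  h_38 = 177
  h_39 = 132;  h_40 = 144;  h_41 = 253;  h_42 = 56;  h_43 = 16;  h_44 = 89
  h_45 = 140;  h_46 = 160;  h_47 = 197;  h_48 = 64;  h_49 = 128;  h_50 = 65
  h_51 = 20;  h_52 = 240;  h_53 = 205;  h_54 = 200;  h_55 = 48;  h_56 = 105
  h_57 = 28;  h_58 = 128;  h_59 = 21;  h_60 = 208;  h_61 = 32;  h_62 = 209
  h_63 = 164;  h_64 = 80;  h_65 = 157;  h_66 = 88;  h_67 = 80;  h_68 = 121
  h_69 = 172;  h_70 = 96;  h_71 = 101;  h_72 = 96;  h_73 = 192;  h_74 = 97
  h_75 = 52;  h_76 = 176;  h_77 = 109;  h_78 = 232;  h_79 = 112;  h_80 = 137
  h_81 = 60;  h_82 = 64;  h_83 = 181;  h_84 = 240;  h_85 = 96;  h_86 = 241
  h_87 = 196;  h_88 = 16;  h_89 = 61;  h_90 = 120;  h_91 = 144;  h_92 = 153
  h_93 = 204;  h_94 = 32;  h_95 = 5;  h_96 = 128;  h_97 = 0;  h_98 = 129
  h_99 = 84;  h_100 = 112;  h_101 = 13;  h_102 = 8;  h_103 = 176;  h_104 = 169
  h_105 = 92;  h_106 = 0;  h_107 = 85;  h_108 = 16;  h_109 = 160;  h_110 = 17
  h_111 = 228;  h_112 = 208;  h_113 = 221;  h_114 = 152;  h_115 = 208;  h_116 = 185
  h_117 = 236;  h_118 = 224;  h_119 = 165;  h_120 = 160;  h_121 = 64;  h_122 = 161
  h_123 = 116;  h_124 = 48;  h_125 = 173;  h_126 = 40;  h_127 = 240;  h_128 = 201
  h_129 = 124;  h_130 = 192;  h_131 = 245;  h_132 = 48;  h_133 = 224;  h_134 = 49
  h_135 = 4;  h_136 = 144;  h_137 = 125;  h_138 = 184;  h_139 = 16;  h_140 = 217
  h_141 = 12;  h_142 = 160;  h_143 = 69;  h_144 = 192;  h_145 = 128;  h_146 = 193
  h_147 = 148;  h_148 = 240;  h_149 = 77;  h_150 = 72;  h_151 = 48;  h_152 = 233
  h_153 = 156;  h_154 = 128;  h_155 = 149;  h_156 = 80;  h_157 = 32;  h_158 = 81
  h_159 = 36;  h_160 = 80;  h_161 = 29;  h_162 = 216;  h_163 = 80;  h_164 = 249
  h_165 = 44;  h_166 = 96;  h_167 = 229;  h_168 = 224;  h_169 = 192;  h_170 = 225
  h_171 = 180;  h_172 = 176;  h_173 = 237;  h_174 = 104;  h_175 = 112;  h_176 = 9
  h_177 = 188;  h_178 = 64;  h_179 = 53;  h_180 = 112;  h_181 = 96;  h_182 = 113
  h_183 = 68;  h_184 = 16;  h_185 = 189;  h_186 = 248;  h_187 = 144
h_188 = 212·144 + 224·248 + 77·189 = 25
h_189 = 212·25 + 224·144 + 77·248 = 76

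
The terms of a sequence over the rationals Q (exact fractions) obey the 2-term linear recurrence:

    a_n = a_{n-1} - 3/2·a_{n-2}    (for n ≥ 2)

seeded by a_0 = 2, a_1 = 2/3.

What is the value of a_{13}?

a_2 = 1·2/3 + -3/2·2 = -7/3
a_3 = 1·-7/3 + -3/2·2/3 = -10/3
a_4 = 1·-10/3 + -3/2·-7/3 = 1/6
a_5 = 1·1/6 + -3/2·-10/3 = 31/6
a_6 = 1·31/6 + -3/2·1/6 = 59/12
a_7 = 1·59/12 + -3/2·31/6 = -17/6
a_8 = 1·-17/6 + -3/2·59/12 = -245/24
a_9 = 1·-245/24 + -3/2·-17/6 = -143/24
a_10 = 1·-143/24 + -3/2·-245/24 = 449/48
a_11 = 1·449/48 + -3/2·-143/24 = 439/24
a_12 = 1·439/24 + -3/2·449/48 = 409/96
a_13 = 1·409/96 + -3/2·439/24 = -2225/96

-2225/96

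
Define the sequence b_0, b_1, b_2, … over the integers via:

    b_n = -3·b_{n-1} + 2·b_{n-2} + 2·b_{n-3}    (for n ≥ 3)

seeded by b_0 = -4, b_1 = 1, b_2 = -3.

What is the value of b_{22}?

-46324811777

b_3 = -3·-3 + 2·1 + 2·-4 = 3
b_4 = -3·3 + 2·-3 + 2·1 = -13
b_5 = -3·-13 + 2·3 + 2·-3 = 39
b_6 = -3·39 + 2·-13 + 2·3 = -137
b_7 = -3·-137 + 2·39 + 2·-13 = 463
b_8 = -3·463 + 2·-137 + 2·39 = -1585
b_9 = -3·-1585 + 2·463 + 2·-137 = 5407
b_10 = -3·5407 + 2·-1585 + 2·463 = -18465
b_11 = -3·-18465 + 2·5407 + 2·-1585 = 63039
b_12 = -3·63039 + 2·-18465 + 2·5407 = -215233
b_13 = -3·-215233 + 2·63039 + 2·-18465 = 734847
b_14 = -3·734847 + 2·-215233 + 2·63039 = -2508929
b_15 = -3·-2508929 + 2·734847 + 2·-215233 = 8566015
b_16 = -3·8566015 + 2·-2508929 + 2·734847 = -29246209
b_17 = -3·-29246209 + 2·8566015 + 2·-2508929 = 99852799
b_18 = -3·99852799 + 2·-29246209 + 2·8566015 = -340918785
b_19 = -3·-340918785 + 2·99852799 + 2·-29246209 = 1163969535
b_20 = -3·1163969535 + 2·-340918785 + 2·99852799 = -3974040577
b_21 = -3·-3974040577 + 2·1163969535 + 2·-340918785 = 13568223231
b_22 = -3·13568223231 + 2·-3974040577 + 2·1163969535 = -46324811777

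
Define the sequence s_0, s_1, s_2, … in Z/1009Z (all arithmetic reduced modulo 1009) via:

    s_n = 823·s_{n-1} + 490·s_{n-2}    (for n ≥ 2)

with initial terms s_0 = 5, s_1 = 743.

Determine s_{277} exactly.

s_2 = 823·743 + 490·5 = 467
s_3 = 823·467 + 490·743 = 742
s_4 = 823·742 + 490·467 = 8
s_5 = 823·8 + 490·742 = 870
s_6 = 823·870 + 490·8 = 513
s_7 = 823·513 + 490·870 = 939
Continuing the recurrence:
  s_8 = 32;  s_9 = 108;  s_10 = 637;  s_11 = 23;  s_12 = 107;  s_13 = 449
  s_14 = 195;  s_15 = 102;  s_16 = 903;  s_17 = 75;  s_18 = 704;  s_19 = 652
  s_20 = 699;  s_21 = 783;  s_22 = 117;  s_23 = 686;  s_24 = 364;  s_25 = 42
  s_26 = 27;  s_27 = 423;  s_28 = 137;  s_29 = 168;  s_30 = 567;  s_31 = 65
  s_32 = 373;  s_33 = 814;  s_34 = 87;  s_35 = 267;  s_36 = 31;  s_37 = 957
  s_38 = 646;  s_39 = 669;  s_40 = 396;  s_41 = 895;  s_42 = 327;  s_43 = 362
  s_44 = 70;  s_45 = 902;  s_46 = 725;  s_47 = 394;  s_48 = 455;  s_49 = 467
  s_50 = 882;  s_51 = 202;  s_52 = 89;  s_53 = 697;  s_54 = 742;  s_55 = 709
  s_56 = 645;  s_57 = 415;  s_58 = 736;  s_59 = 869;  s_60 = 233;  s_61 = 61
  s_62 = 915;  s_63 = 960;  s_64 = 387;  s_65 = 872;  s_66 = 195;  s_67 = 527
  s_68 = 555;  s_69 = 623;  s_70 = 686;  s_71 = 90;  s_72 = 556;  s_73 = 215
  s_74 = 380;  s_75 = 364;  s_76 = 443;  s_77 = 107;  s_78 = 413;  s_79 = 837
  s_80 = 274;  s_81 = 971;  s_82 = 68;  s_83 = 11;  s_84 = 1004;  s_85 = 266
  s_86 = 542;  s_87 = 267;  s_88 = 1001;  s_89 = 139;  s_90 = 496;  s_91 = 70
  s_92 = 977;  s_93 = 901;  s_94 = 372;  s_95 = 986;  s_96 = 902;  s_97 = 560
  s_98 = 814;  s_99 = 907;  s_100 = 106;  s_101 = 934;  s_102 = 305;  s_103 = 357
  s_104 = 310;  s_105 = 226;  s_106 = 892;  s_107 = 323;  s_108 = 645;  s_109 = 967
  s_110 = 982;  s_111 = 586;  s_112 = 872;  s_113 = 841;  s_114 = 442;  s_115 = 944
  s_116 = 636;  s_117 = 195;  s_118 = 922;  s_119 = 742;  s_120 = 978;  s_121 = 52
  s_122 = 363;  s_123 = 340;  s_124 = 613;  s_125 = 114;  s_126 = 682;  s_127 = 647
  s_128 = 939;  s_129 = 107;  s_130 = 284;  s_131 = 615;  s_132 = 554;  s_133 = 542
  s_134 = 127;  s_135 = 807;  s_136 = 920;  s_137 = 312;  s_138 = 267;  s_139 = 300
  s_140 = 364;  s_141 = 594;  s_142 = 273;  s_143 = 140;  s_144 = 776;  s_145 = 948
  s_146 = 94;  s_147 = 49;  s_148 = 622;  s_149 = 137;  s_150 = 814;  s_151 = 482
  s_152 = 454;  s_153 = 386;  s_154 = 323;  s_155 = 919;  s_156 = 453;  s_157 = 794
  s_158 = 629;  s_159 = 645;  s_160 = 566;  s_161 = 902;  s_162 = 596;  s_163 = 172
  s_164 = 735;  s_165 = 38;  s_166 = 941;  s_167 = 998;  s_168 = 5;  s_169 = 743
  s_170 = 467;  s_171 = 742;  s_172 = 8;  s_173 = 870;  s_174 = 513;  s_175 = 939
  s_176 = 32;  s_177 = 108;  s_178 = 637;  s_179 = 23;  s_180 = 107;  s_181 = 449
  s_182 = 195;  s_183 = 102;  s_184 = 903;  s_185 = 75;  s_186 = 704;  s_187 = 652
  s_188 = 699;  s_189 = 783;  s_190 = 117;  s_191 = 686;  s_192 = 364;  s_193 = 42
  s_194 = 27;  s_195 = 423;  s_196 = 137;  s_197 = 168;  s_198 = 567;  s_199 = 65
  s_200 = 373;  s_201 = 814;  s_202 = 87;  s_203 = 267;  s_204 = 31;  s_205 = 957
  s_206 = 646;  s_207 = 669;  s_208 = 396;  s_209 = 895;  s_210 = 327;  s_211 = 362
  s_212 = 70;  s_213 = 902;  s_214 = 725;  s_215 = 394;  s_216 = 455;  s_217 = 467
  s_218 = 882;  s_219 = 202;  s_220 = 89;  s_221 = 697;  s_222 = 742;  s_223 = 709
  s_224 = 645;  s_225 = 415;  s_226 = 736;  s_227 = 869;  s_228 = 233;  s_229 = 61
  s_230 = 915;  s_231 = 960;  s_232 = 387;  s_233 = 872;  s_234 = 195;  s_235 = 527
  s_236 = 555;  s_237 = 623;  s_238 = 686;  s_239 = 90;  s_240 = 556;  s_241 = 215
  s_242 = 380;  s_243 = 364;  s_244 = 443;  s_245 = 107;  s_246 = 413;  s_247 = 837
  s_248 = 274;  s_249 = 971;  s_250 = 68;  s_251 = 11;  s_252 = 1004;  s_253 = 266
  s_254 = 542;  s_255 = 267;  s_256 = 1001;  s_257 = 139;  s_258 = 496;  s_259 = 70
  s_260 = 977;  s_261 = 901;  s_262 = 372;  s_263 = 986;  s_264 = 902;  s_265 = 560
  s_266 = 814;  s_267 = 907;  s_268 = 106;  s_269 = 934;  s_270 = 305;  s_271 = 357
  s_272 = 310;  s_273 = 226;  s_274 = 892;  s_275 = 323
s_276 = 823·323 + 490·892 = 645
s_277 = 823·645 + 490·323 = 967

967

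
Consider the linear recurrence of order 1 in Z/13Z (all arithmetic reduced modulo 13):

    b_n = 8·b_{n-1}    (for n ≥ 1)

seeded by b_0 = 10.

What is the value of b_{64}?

b_1 = 8·10 = 2
b_2 = 8·2 = 3
b_3 = 8·3 = 11
b_4 = 8·11 = 10
(b_4) = (10) = (b_0), so the sequence has period 4.
64 ≡ 0 (mod 4), hence b_64 = b_0 = 10.

10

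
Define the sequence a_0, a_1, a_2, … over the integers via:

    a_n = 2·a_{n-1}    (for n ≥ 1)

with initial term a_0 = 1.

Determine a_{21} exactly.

a_1 = 2·1 = 2
a_2 = 2·2 = 4
a_3 = 2·4 = 8
a_4 = 2·8 = 16
a_5 = 2·16 = 32
a_6 = 2·32 = 64
a_7 = 2·64 = 128
a_8 = 2·128 = 256
a_9 = 2·256 = 512
a_10 = 2·512 = 1024
a_11 = 2·1024 = 2048
a_12 = 2·2048 = 4096
a_13 = 2·4096 = 8192
a_14 = 2·8192 = 16384
a_15 = 2·16384 = 32768
a_16 = 2·32768 = 65536
a_17 = 2·65536 = 131072
a_18 = 2·131072 = 262144
a_19 = 2·262144 = 524288
a_20 = 2·524288 = 1048576
a_21 = 2·1048576 = 2097152

2097152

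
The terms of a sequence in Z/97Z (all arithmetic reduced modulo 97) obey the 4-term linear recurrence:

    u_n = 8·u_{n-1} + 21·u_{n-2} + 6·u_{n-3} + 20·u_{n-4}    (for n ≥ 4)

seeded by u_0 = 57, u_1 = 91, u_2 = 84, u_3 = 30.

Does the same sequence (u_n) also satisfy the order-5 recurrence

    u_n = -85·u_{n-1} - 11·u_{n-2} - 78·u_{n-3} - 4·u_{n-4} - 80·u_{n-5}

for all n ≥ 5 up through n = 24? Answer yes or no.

yes

Terms u_0..u_24: 57, 91, 84, 30, 4, 76, 30, 35, 88, 35, 28, 53, 72, 35, 51, 16, 36, 78, 71, 26, 74, 20, 89, 59, 61
n=5: candidate gives 76, actual u_5 = 76 ✓
n=6: candidate gives 30, actual u_6 = 30 ✓
n=7: candidate gives 35, actual u_7 = 35 ✓
n=8: candidate gives 88, actual u_8 = 88 ✓
n=9: candidate gives 35, actual u_9 = 35 ✓
n=10: candidate gives 28, actual u_10 = 28 ✓
n=11: candidate gives 53, actual u_11 = 53 ✓
n=12: candidate gives 72, actual u_12 = 72 ✓
n=13: candidate gives 35, actual u_13 = 35 ✓
n=14: candidate gives 51, actual u_14 = 51 ✓
n=15: candidate gives 16, actual u_15 = 16 ✓
n=16: candidate gives 36, actual u_16 = 36 ✓
n=17: candidate gives 78, actual u_17 = 78 ✓
n=18: candidate gives 71, actual u_18 = 71 ✓
n=19: candidate gives 26, actual u_19 = 26 ✓
n=20: candidate gives 74, actual u_20 = 74 ✓
n=21: candidate gives 20, actual u_21 = 20 ✓
n=22: candidate gives 89, actual u_22 = 89 ✓
n=23: candidate gives 59, actual u_23 = 59 ✓
n=24: candidate gives 61, actual u_24 = 61 ✓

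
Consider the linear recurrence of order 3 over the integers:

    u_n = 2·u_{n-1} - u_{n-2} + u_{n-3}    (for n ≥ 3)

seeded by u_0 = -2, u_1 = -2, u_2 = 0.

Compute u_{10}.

-56

u_3 = 2·0 + -1·-2 + 1·-2 = 0
u_4 = 2·0 + -1·0 + 1·-2 = -2
u_5 = 2·-2 + -1·0 + 1·0 = -4
u_6 = 2·-4 + -1·-2 + 1·0 = -6
u_7 = 2·-6 + -1·-4 + 1·-2 = -10
u_8 = 2·-10 + -1·-6 + 1·-4 = -18
u_9 = 2·-18 + -1·-10 + 1·-6 = -32
u_10 = 2·-32 + -1·-18 + 1·-10 = -56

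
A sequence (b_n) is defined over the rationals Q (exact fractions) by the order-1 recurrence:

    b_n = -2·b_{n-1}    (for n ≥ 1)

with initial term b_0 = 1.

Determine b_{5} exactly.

b_1 = -2·1 = -2
b_2 = -2·-2 = 4
b_3 = -2·4 = -8
b_4 = -2·-8 = 16
b_5 = -2·16 = -32

-32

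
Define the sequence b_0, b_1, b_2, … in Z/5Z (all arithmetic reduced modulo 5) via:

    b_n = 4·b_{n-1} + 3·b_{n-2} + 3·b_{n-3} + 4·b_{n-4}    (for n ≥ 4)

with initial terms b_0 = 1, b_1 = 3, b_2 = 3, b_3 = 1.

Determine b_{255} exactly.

2

b_4 = 4·1 + 3·3 + 3·3 + 4·1 = 1
b_5 = 4·1 + 3·1 + 3·3 + 4·3 = 3
b_6 = 4·3 + 3·1 + 3·1 + 4·3 = 0
b_7 = 4·0 + 3·3 + 3·1 + 4·1 = 1
b_8 = 4·1 + 3·0 + 3·3 + 4·1 = 2
b_9 = 4·2 + 3·1 + 3·0 + 4·3 = 3
Continuing the recurrence:
  b_10 = 1;  b_11 = 3;  b_12 = 2;  b_13 = 2;  b_14 = 2;  b_15 = 2
  b_16 = 3;  b_17 = 2;  b_18 = 1;  b_19 = 2;  b_20 = 4;  b_21 = 3
  b_22 = 4;  b_23 = 0;  b_24 = 2;  b_25 = 2;  b_26 = 0;  b_27 = 2
  b_28 = 2;  b_29 = 2;  b_30 = 0;  b_31 = 0;  b_32 = 4;  b_33 = 4
  b_34 = 3;  b_35 = 1;  b_36 = 1;  b_37 = 2;  b_38 = 1;  b_39 = 2
  b_40 = 1;  b_41 = 1;  b_42 = 2;  b_43 = 2;  b_44 = 1;  b_45 = 0
  b_46 = 2;  b_47 = 4;  b_48 = 1;  b_49 = 2;  b_50 = 1;  b_51 = 4
  b_52 = 4;  b_53 = 4;  b_54 = 4;  b_55 = 1;  b_56 = 4;  b_57 = 2
  b_58 = 4;  b_59 = 3;  b_60 = 1;  b_61 = 3;  b_62 = 0;  b_63 = 4
  b_64 = 4;  b_65 = 0;  b_66 = 4;  b_67 = 4;  b_68 = 4;  b_69 = 0
  b_70 = 0;  b_71 = 3;  b_72 = 3;  b_73 = 1;  b_74 = 2;  b_75 = 2
  b_76 = 4;  b_77 = 2;  b_78 = 4;  b_79 = 2;  b_80 = 2;  b_81 = 4
  b_82 = 4;  b_83 = 2;  b_84 = 0;  b_85 = 4;  b_86 = 3;  b_87 = 2
  b_88 = 4;  b_89 = 2;  b_90 = 3;  b_91 = 3;  b_92 = 3;  b_93 = 3
  b_94 = 2;  b_95 = 3;  b_96 = 4;  b_97 = 3;  b_98 = 1;  b_99 = 2
  b_100 = 1;  b_101 = 0;  b_102 = 3;  b_103 = 3;  b_104 = 0;  b_105 = 3
  b_106 = 3;  b_107 = 3;  b_108 = 0;  b_109 = 0;  b_110 = 1;  b_111 = 1
  b_112 = 2;  b_113 = 4;  b_114 = 4;  b_115 = 3;  b_116 = 4;  b_117 = 3
  b_118 = 4;  b_119 = 4;  b_120 = 3;  b_121 = 3;  b_122 = 4;  b_123 = 0
  b_124 = 3;  b_125 = 1;  b_126 = 4;  b_127 = 3;  b_128 = 4;  b_129 = 1
  b_130 = 1;  b_131 = 1;  b_132 = 1;  b_133 = 4;  b_134 = 1;  b_135 = 3
  b_136 = 1;  b_137 = 2;  b_138 = 4;  b_139 = 2;  b_140 = 0;  b_141 = 1
  b_142 = 1;  b_143 = 0;  b_144 = 1;  b_145 = 1;  b_146 = 1;  b_147 = 0
  b_148 = 0;  b_149 = 2;  b_150 = 2;  b_151 = 4;  b_152 = 3;  b_153 = 3
  b_154 = 1;  b_155 = 3;  b_156 = 1;  b_157 = 3;  b_158 = 3;  b_159 = 1
  b_160 = 1;  b_161 = 3;  b_162 = 0;  b_163 = 1;  b_164 = 2;  b_165 = 3
  b_166 = 1;  b_167 = 3;  b_168 = 2;  b_169 = 2;  b_170 = 2;  b_171 = 2
  b_172 = 3;  b_173 = 2;  b_174 = 1;  b_175 = 2;  b_176 = 4;  b_177 = 3
  b_178 = 4;  b_179 = 0;  b_180 = 2;  b_181 = 2;  b_182 = 0;  b_183 = 2
  b_184 = 2;  b_185 = 2;  b_186 = 0;  b_187 = 0;  b_188 = 4;  b_189 = 4
  b_190 = 3;  b_191 = 1;  b_192 = 1;  b_193 = 2;  b_194 = 1;  b_195 = 2
  b_196 = 1;  b_197 = 1;  b_198 = 2;  b_199 = 2;  b_200 = 1;  b_201 = 0
  b_202 = 2;  b_203 = 4;  b_204 = 1;  b_205 = 2;  b_206 = 1;  b_207 = 4
  b_208 = 4;  b_209 = 4;  b_210 = 4;  b_211 = 1;  b_212 = 4;  b_213 = 2
  b_214 = 4;  b_215 = 3;  b_216 = 1;  b_217 = 3;  b_218 = 0;  b_219 = 4
  b_220 = 4;  b_221 = 0;  b_222 = 4;  b_223 = 4;  b_224 = 4;  b_225 = 0
  b_226 = 0;  b_227 = 3;  b_228 = 3;  b_229 = 1;  b_230 = 2;  b_231 = 2
  b_232 = 4;  b_233 = 2;  b_234 = 4;  b_235 = 2;  b_236 = 2;  b_237 = 4
  b_238 = 4;  b_239 = 2;  b_240 = 0;  b_241 = 4;  b_242 = 3;  b_243 = 2
  b_244 = 4;  b_245 = 2;  b_246 = 3;  b_247 = 3;  b_248 = 3;  b_249 = 3
  b_250 = 2;  b_251 = 3;  b_252 = 4;  b_253 = 3
b_254 = 4·3 + 3·4 + 3·3 + 4·2 = 1
b_255 = 4·1 + 3·3 + 3·4 + 4·3 = 2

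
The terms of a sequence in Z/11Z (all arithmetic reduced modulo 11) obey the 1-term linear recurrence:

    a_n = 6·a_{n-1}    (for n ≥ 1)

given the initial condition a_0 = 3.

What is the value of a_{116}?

a_1 = 6·3 = 7
a_2 = 6·7 = 9
a_3 = 6·9 = 10
a_4 = 6·10 = 5
a_5 = 6·5 = 8
a_6 = 6·8 = 4
a_7 = 6·4 = 2
a_8 = 6·2 = 1
a_9 = 6·1 = 6
a_10 = 6·6 = 3
(a_10) = (3) = (a_0), so the sequence has period 10.
116 ≡ 6 (mod 10), hence a_116 = a_6 = 4.

4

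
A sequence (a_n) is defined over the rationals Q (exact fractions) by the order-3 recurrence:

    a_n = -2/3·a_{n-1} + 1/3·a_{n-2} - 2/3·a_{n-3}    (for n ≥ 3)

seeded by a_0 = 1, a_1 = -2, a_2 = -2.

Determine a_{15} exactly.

2039624/531441

a_3 = -2/3·-2 + 1/3·-2 + -2/3·1 = 0
a_4 = -2/3·0 + 1/3·-2 + -2/3·-2 = 2/3
a_5 = -2/3·2/3 + 1/3·0 + -2/3·-2 = 8/9
a_6 = -2/3·8/9 + 1/3·2/3 + -2/3·0 = -10/27
a_7 = -2/3·-10/27 + 1/3·8/9 + -2/3·2/3 = 8/81
a_8 = -2/3·8/81 + 1/3·-10/27 + -2/3·8/9 = -190/243
a_9 = -2/3·-190/243 + 1/3·8/81 + -2/3·-10/27 = 584/729
a_10 = -2/3·584/729 + 1/3·-190/243 + -2/3·8/81 = -1882/2187
a_11 = -2/3·-1882/2187 + 1/3·584/729 + -2/3·-190/243 = 8936/6561
a_12 = -2/3·8936/6561 + 1/3·-1882/2187 + -2/3·584/729 = -34030/19683
a_13 = -2/3·-34030/19683 + 1/3·8936/6561 + -2/3·-1882/2187 = 128744/59049
a_14 = -2/3·128744/59049 + 1/3·-34030/19683 + -2/3·8936/6561 = -520426/177147
a_15 = -2/3·-520426/177147 + 1/3·128744/59049 + -2/3·-34030/19683 = 2039624/531441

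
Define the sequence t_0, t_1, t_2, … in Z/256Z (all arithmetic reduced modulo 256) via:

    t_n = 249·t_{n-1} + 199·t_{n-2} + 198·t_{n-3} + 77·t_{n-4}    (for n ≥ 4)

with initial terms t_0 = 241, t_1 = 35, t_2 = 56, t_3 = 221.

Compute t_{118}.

120

t_4 = 249·221 + 199·56 + 198·35 + 77·241 = 12
t_5 = 249·12 + 199·221 + 198·56 + 77·35 = 78
t_6 = 249·78 + 199·12 + 198·221 + 77·56 = 248
t_7 = 249·248 + 199·78 + 198·12 + 77·221 = 155
t_8 = 249·155 + 199·248 + 198·78 + 77·12 = 123
t_9 = 249·123 + 199·155 + 198·248 + 77·78 = 102
Continuing the recurrence:
  t_10 = 77;  t_11 = 240;  t_12 = 46;  t_13 = 138;  t_14 = 197;  t_15 = 167
  t_16 = 36;  t_17 = 181;  t_18 = 116;  t_19 = 154;  t_20 = 200;  t_21 = 103
  t_22 = 167;  t_23 = 130;  t_24 = 21;  t_25 = 160;  t_26 = 186;  t_27 = 162
  t_28 = 57;  t_29 = 91;  t_30 = 16;  t_31 = 29;  t_32 = 44;  t_33 = 22
  t_34 = 216;  t_35 = 243;  t_36 = 131;  t_37 = 254;  t_38 = 205;  t_39 = 64
  t_40 = 118;  t_41 = 122;  t_42 = 141;  t_43 = 127;  t_44 = 252;  t_45 = 149
  t_46 = 116;  t_47 = 194;  t_48 = 232;  t_49 = 255;  t_50 = 79;  t_51 = 218
  t_52 = 117;  t_53 = 16;  t_54 = 226;  t_55 = 82;  t_56 = 1;  t_57 = 83
  t_58 = 232;  t_59 = 157;  t_60 = 140;  t_61 = 158;  t_62 = 184;  t_63 = 75
  t_64 = 75;  t_65 = 22;  t_66 = 13;  t_67 = 80;  t_68 = 126;  t_69 = 106
  t_70 = 213;  t_71 = 23;  t_72 = 212;  t_73 = 181;  t_74 = 180;  t_75 = 170
  t_76 = 8;  t_77 = 151;  t_78 = 183;  t_79 = 178;  t_80 = 149;  t_81 = 64
  t_82 = 202;  t_83 = 2;  t_84 = 73;  t_85 = 11;  t_86 = 192;  t_87 = 93
  t_88 = 44;  t_89 = 230;  t_90 = 152;  t_91 = 163;  t_92 = 211;  t_93 = 174
  t_94 = 13;  t_95 = 32;  t_96 = 70;  t_97 = 90;  t_98 = 157;  t_99 = 111
  t_100 = 172;  t_101 = 21;  t_102 = 52;  t_103 = 82;  t_104 = 40;  t_105 = 47
  t_106 = 223;  t_107 = 10;  t_108 = 117;  t_109 = 48;  t_110 = 114;  t_111 = 178
  t_112 = 17;  t_113 = 131;  t_114 = 152;  t_115 = 93;  t_116 = 12
t_117 = 249·12 + 199·93 + 198·152 + 77·131 = 238
t_118 = 249·238 + 199·12 + 198·93 + 77·152 = 120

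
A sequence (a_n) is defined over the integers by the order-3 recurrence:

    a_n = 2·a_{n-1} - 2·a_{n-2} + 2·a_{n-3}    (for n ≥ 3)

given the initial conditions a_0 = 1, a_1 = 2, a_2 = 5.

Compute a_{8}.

60

a_3 = 2·5 + -2·2 + 2·1 = 8
a_4 = 2·8 + -2·5 + 2·2 = 10
a_5 = 2·10 + -2·8 + 2·5 = 14
a_6 = 2·14 + -2·10 + 2·8 = 24
a_7 = 2·24 + -2·14 + 2·10 = 40
a_8 = 2·40 + -2·24 + 2·14 = 60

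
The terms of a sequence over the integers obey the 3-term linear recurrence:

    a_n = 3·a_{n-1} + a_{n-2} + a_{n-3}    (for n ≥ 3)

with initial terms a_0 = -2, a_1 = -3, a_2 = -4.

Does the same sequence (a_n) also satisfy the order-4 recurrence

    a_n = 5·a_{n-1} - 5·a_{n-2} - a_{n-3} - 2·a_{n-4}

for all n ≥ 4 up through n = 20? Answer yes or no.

yes

Terms a_0..a_20: -2, -3, -4, -17, -58, -195, -660, -2233, -7554, -25555, -86452, -292465, -989402, -3347123, -11323236, -38306233, -129589058, -438396643, -1483085220, -5017241361, -16973205946
n=4: candidate gives -58, actual a_4 = -58 ✓
n=5: candidate gives -195, actual a_5 = -195 ✓
n=6: candidate gives -660, actual a_6 = -660 ✓
n=7: candidate gives -2233, actual a_7 = -2233 ✓
n=8: candidate gives -7554, actual a_8 = -7554 ✓
n=9: candidate gives -25555, actual a_9 = -25555 ✓
n=10: candidate gives -86452, actual a_10 = -86452 ✓
n=11: candidate gives -292465, actual a_11 = -292465 ✓
n=12: candidate gives -989402, actual a_12 = -989402 ✓
n=13: candidate gives -3347123, actual a_13 = -3347123 ✓
n=14: candidate gives -11323236, actual a_14 = -11323236 ✓
n=15: candidate gives -38306233, actual a_15 = -38306233 ✓
n=16: candidate gives -129589058, actual a_16 = -129589058 ✓
n=17: candidate gives -438396643, actual a_17 = -438396643 ✓
n=18: candidate gives -1483085220, actual a_18 = -1483085220 ✓
n=19: candidate gives -5017241361, actual a_19 = -5017241361 ✓
n=20: candidate gives -16973205946, actual a_20 = -16973205946 ✓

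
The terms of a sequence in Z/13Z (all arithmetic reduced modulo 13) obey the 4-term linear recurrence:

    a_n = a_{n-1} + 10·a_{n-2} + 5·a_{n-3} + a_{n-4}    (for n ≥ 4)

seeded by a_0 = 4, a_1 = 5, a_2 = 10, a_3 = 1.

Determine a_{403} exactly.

a_4 = 1·1 + 10·10 + 5·5 + 1·4 = 0
a_5 = 1·0 + 10·1 + 5·10 + 1·5 = 0
a_6 = 1·0 + 10·0 + 5·1 + 1·10 = 2
a_7 = 1·2 + 10·0 + 5·0 + 1·1 = 3
a_8 = 1·3 + 10·2 + 5·0 + 1·0 = 10
a_9 = 1·10 + 10·3 + 5·2 + 1·0 = 11
Continuing the recurrence:
  a_10 = 11;  a_11 = 5;  a_12 = 11;  a_13 = 10;  a_14 = 0;  a_15 = 4
  a_16 = 0;  a_17 = 11;  a_18 = 5;  a_19 = 2;  a_20 = 3;  a_21 = 7
  a_22 = 0;  a_23 = 9;  a_24 = 8;  a_25 = 1;  a_26 = 9;  a_27 = 3
  a_28 = 2;  a_29 = 0;  a_30 = 5;  a_31 = 5;  a_32 = 5;  a_33 = 2
  a_34 = 4;  a_35 = 2;  a_36 = 5;  a_37 = 8;  a_38 = 7;  a_39 = 10
  a_40 = 8;  a_41 = 8;  a_42 = 2;  a_43 = 2;  a_44 = 5;  a_45 = 4
  a_46 = 1;  a_47 = 3;  a_48 = 12;  a_49 = 12;  a_50 = 5;  a_51 = 6
  a_52 = 11;  a_53 = 4;  a_54 = 6;  a_55 = 3;  a_56 = 3;  a_57 = 2
  a_58 = 1;  a_59 = 0;  a_60 = 10;  a_61 = 4;  a_62 = 1;  a_63 = 0
  a_64 = 1;  a_65 = 10;  a_66 = 8;  a_67 = 9;  a_68 = 10;  a_69 = 7
  a_70 = 4;  a_71 = 3;  a_72 = 10;  a_73 = 2;  a_74 = 4;  a_75 = 12
  a_76 = 7;  a_77 = 6;  a_78 = 10;  a_79 = 0;  a_80 = 7;  a_81 = 11
  a_82 = 0;  a_83 = 2;  a_84 = 12;  a_85 = 4;  a_86 = 4;  a_87 = 2
  a_88 = 9;  a_89 = 1;  a_90 = 1;  a_91 = 6;  a_92 = 4;  a_93 = 5
  a_94 = 11;  a_95 = 9;  a_96 = 5;  a_97 = 12;  a_98 = 1;  a_99 = 12
  a_100 = 9;  a_101 = 3;  a_102 = 11;  a_103 = 7;  a_104 = 11;  a_105 = 9
  a_106 = 9;  a_107 = 5;  a_108 = 8;  a_109 = 8;  a_110 = 5;  a_111 = 0
  a_112 = 7;  a_113 = 1;  a_114 = 11;  a_115 = 4;  a_116 = 9;  a_117 = 1
  a_118 = 5;  a_119 = 12;  a_120 = 11;  a_121 = 1;  a_122 = 7;  a_123 = 6
  a_124 = 1;  a_125 = 6;  a_126 = 1;  a_127 = 7;  a_128 = 9;  a_129 = 12
  a_130 = 8;  a_131 = 11;  a_132 = 4;  a_133 = 10;  a_134 = 9;  a_135 = 10
  a_136 = 11;  a_137 = 10;  a_138 = 10;  a_139 = 6;  a_140 = 11;  a_141 = 1
  a_142 = 8;  a_143 = 1;  a_144 = 6;  a_145 = 5;  a_146 = 0;  a_147 = 3
  a_148 = 8;  a_149 = 4;  a_150 = 8;  a_151 = 0;  a_152 = 4;  a_153 = 9
  a_154 = 5;  a_155 = 11;  a_156 = 6;  a_157 = 7;  a_158 = 10;  a_159 = 4
  a_160 = 2;  a_161 = 8;  a_162 = 6;  a_163 = 9;  a_164 = 7;  a_165 = 5
  a_166 = 9;  a_167 = 12;  a_168 = 4;  a_169 = 5;  a_170 = 10;  a_171 = 1
  a_172 = 0;  a_173 = 0;  a_174 = 2;  a_175 = 3;  a_176 = 10;  a_177 = 11
  a_178 = 11;  a_179 = 5;  a_180 = 11;  a_181 = 10;  a_182 = 0;  a_183 = 4
  a_184 = 0;  a_185 = 11;  a_186 = 5;  a_187 = 2;  a_188 = 3;  a_189 = 7
  a_190 = 0;  a_191 = 9;  a_192 = 8;  a_193 = 1;  a_194 = 9;  a_195 = 3
  a_196 = 2;  a_197 = 0;  a_198 = 5;  a_199 = 5;  a_200 = 5;  a_201 = 2
  a_202 = 4;  a_203 = 2;  a_204 = 5;  a_205 = 8;  a_206 = 7;  a_207 = 10
  a_208 = 8;  a_209 = 8;  a_210 = 2;  a_211 = 2;  a_212 = 5;  a_213 = 4
  a_214 = 1;  a_215 = 3;  a_216 = 12;  a_217 = 12;  a_218 = 5;  a_219 = 6
  a_220 = 11;  a_221 = 4;  a_222 = 6;  a_223 = 3;  a_224 = 3;  a_225 = 2
  a_226 = 1;  a_227 = 0;  a_228 = 10;  a_229 = 4;  a_230 = 1;  a_231 = 0
  a_232 = 1;  a_233 = 10;  a_234 = 8;  a_235 = 9;  a_236 = 10;  a_237 = 7
  a_238 = 4;  a_239 = 3;  a_240 = 10;  a_241 = 2;  a_242 = 4;  a_243 = 12
  a_244 = 7;  a_245 = 6;  a_246 = 10;  a_247 = 0;  a_248 = 7;  a_249 = 11
  a_250 = 0;  a_251 = 2;  a_252 = 12;  a_253 = 4;  a_254 = 4;  a_255 = 2
  a_256 = 9;  a_257 = 1;  a_258 = 1;  a_259 = 6;  a_260 = 4;  a_261 = 5
  a_262 = 11;  a_263 = 9;  a_264 = 5;  a_265 = 12;  a_266 = 1;  a_267 = 12
  a_268 = 9;  a_269 = 3;  a_270 = 11;  a_271 = 7;  a_272 = 11;  a_273 = 9
  a_274 = 9;  a_275 = 5;  a_276 = 8;  a_277 = 8;  a_278 = 5;  a_279 = 0
  a_280 = 7;  a_281 = 1;  a_282 = 11;  a_283 = 4;  a_284 = 9;  a_285 = 1
  a_286 = 5;  a_287 = 12;  a_288 = 11;  a_289 = 1;  a_290 = 7;  a_291 = 6
  a_292 = 1;  a_293 = 6;  a_294 = 1;  a_295 = 7;  a_296 = 9;  a_297 = 12
  a_298 = 8;  a_299 = 11;  a_300 = 4;  a_301 = 10;  a_302 = 9;  a_303 = 10
  a_304 = 11;  a_305 = 10;  a_306 = 10;  a_307 = 6;  a_308 = 11;  a_309 = 1
  a_310 = 8;  a_311 = 1;  a_312 = 6;  a_313 = 5;  a_314 = 0;  a_315 = 3
  a_316 = 8;  a_317 = 4;  a_318 = 8;  a_319 = 0;  a_320 = 4;  a_321 = 9
  a_322 = 5;  a_323 = 11;  a_324 = 6;  a_325 = 7;  a_326 = 10;  a_327 = 4
  a_328 = 2;  a_329 = 8;  a_330 = 6;  a_331 = 9;  a_332 = 7;  a_333 = 5
  a_334 = 9;  a_335 = 12;  a_336 = 4;  a_337 = 5;  a_338 = 10;  a_339 = 1
  a_340 = 0;  a_341 = 0;  a_342 = 2;  a_343 = 3;  a_344 = 10;  a_345 = 11
  a_346 = 11;  a_347 = 5;  a_348 = 11;  a_349 = 10;  a_350 = 0;  a_351 = 4
  a_352 = 0;  a_353 = 11;  a_354 = 5;  a_355 = 2;  a_356 = 3;  a_357 = 7
  a_358 = 0;  a_359 = 9;  a_360 = 8;  a_361 = 1;  a_362 = 9;  a_363 = 3
  a_364 = 2;  a_365 = 0;  a_366 = 5;  a_367 = 5;  a_368 = 5;  a_369 = 2
  a_370 = 4;  a_371 = 2;  a_372 = 5;  a_373 = 8;  a_374 = 7;  a_375 = 10
  a_376 = 8;  a_377 = 8;  a_378 = 2;  a_379 = 2;  a_380 = 5;  a_381 = 4
  a_382 = 1;  a_383 = 3;  a_384 = 12;  a_385 = 12;  a_386 = 5;  a_387 = 6
  a_388 = 11;  a_389 = 4;  a_390 = 6;  a_391 = 3;  a_392 = 3;  a_393 = 2
  a_394 = 1;  a_395 = 0;  a_396 = 10;  a_397 = 4;  a_398 = 1;  a_399 = 0
  a_400 = 1;  a_401 = 10
a_402 = 1·10 + 10·1 + 5·0 + 1·1 = 8
a_403 = 1·8 + 10·10 + 5·1 + 1·0 = 9

9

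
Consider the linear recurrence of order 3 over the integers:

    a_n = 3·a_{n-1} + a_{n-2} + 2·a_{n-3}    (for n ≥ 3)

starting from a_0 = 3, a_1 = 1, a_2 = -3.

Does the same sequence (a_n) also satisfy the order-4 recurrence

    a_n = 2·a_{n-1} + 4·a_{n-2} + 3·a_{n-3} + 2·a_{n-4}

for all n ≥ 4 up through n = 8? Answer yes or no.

Terms a_0..a_8: 3, 1, -3, -2, -7, -29, -98, -337, -1167
n=4: candidate gives -7, actual a_4 = -7 ✓
n=5: candidate gives -29, actual a_5 = -29 ✓
n=6: candidate gives -98, actual a_6 = -98 ✓
n=7: candidate gives -337, actual a_7 = -337 ✓
n=8: candidate gives -1167, actual a_8 = -1167 ✓

yes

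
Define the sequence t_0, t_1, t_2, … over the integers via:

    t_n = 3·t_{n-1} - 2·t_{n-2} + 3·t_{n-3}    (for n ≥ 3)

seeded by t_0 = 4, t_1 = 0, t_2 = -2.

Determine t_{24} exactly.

t_3 = 3·-2 + -2·0 + 3·4 = 6
t_4 = 3·6 + -2·-2 + 3·0 = 22
t_5 = 3·22 + -2·6 + 3·-2 = 48
t_6 = 3·48 + -2·22 + 3·6 = 118
t_7 = 3·118 + -2·48 + 3·22 = 324
t_8 = 3·324 + -2·118 + 3·48 = 880
t_9 = 3·880 + -2·324 + 3·118 = 2346
t_10 = 3·2346 + -2·880 + 3·324 = 6250
t_11 = 3·6250 + -2·2346 + 3·880 = 16698
t_12 = 3·16698 + -2·6250 + 3·2346 = 44632
t_13 = 3·44632 + -2·16698 + 3·6250 = 119250
t_14 = 3·119250 + -2·44632 + 3·16698 = 318580
t_15 = 3·318580 + -2·119250 + 3·44632 = 851136
t_16 = 3·851136 + -2·318580 + 3·119250 = 2273998
t_17 = 3·2273998 + -2·851136 + 3·318580 = 6075462
t_18 = 3·6075462 + -2·2273998 + 3·851136 = 16231798
t_19 = 3·16231798 + -2·6075462 + 3·2273998 = 43366464
t_20 = 3·43366464 + -2·16231798 + 3·6075462 = 115862182
t_21 = 3·115862182 + -2·43366464 + 3·16231798 = 309549012
t_22 = 3·309549012 + -2·115862182 + 3·43366464 = 827022064
t_23 = 3·827022064 + -2·309549012 + 3·115862182 = 2209554714
t_24 = 3·2209554714 + -2·827022064 + 3·309549012 = 5903267050

5903267050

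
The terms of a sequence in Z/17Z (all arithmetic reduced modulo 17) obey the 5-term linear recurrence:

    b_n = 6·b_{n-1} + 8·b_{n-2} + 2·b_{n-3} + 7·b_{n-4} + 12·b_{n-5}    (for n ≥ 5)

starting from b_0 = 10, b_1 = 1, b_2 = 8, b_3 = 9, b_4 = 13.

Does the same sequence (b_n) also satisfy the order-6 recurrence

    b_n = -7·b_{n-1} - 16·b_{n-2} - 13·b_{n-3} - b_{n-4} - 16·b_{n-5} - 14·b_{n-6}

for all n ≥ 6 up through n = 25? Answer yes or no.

Terms b_0..b_25: 10, 1, 8, 9, 13, 4, 10, 5, 11, 4, 2, 0, 8, 8, 4, 9, 5, 7, 3, 8, 8, 6, 0, 3, 12, 13
n=6: candidate gives 10, actual b_6 = 10 ✓
n=7: candidate gives 5, actual b_7 = 5 ✓
n=8: candidate gives 11, actual b_8 = 11 ✓
n=9: candidate gives 4, actual b_9 = 4 ✓
n=10: candidate gives 2, actual b_10 = 2 ✓
n=11: candidate gives 0, actual b_11 = 0 ✓
n=12: candidate gives 8, actual b_12 = 8 ✓
n=13: candidate gives 8, actual b_13 = 8 ✓
n=14: candidate gives 4, actual b_14 = 4 ✓
n=15: candidate gives 9, actual b_15 = 9 ✓
n=16: candidate gives 5, actual b_16 = 5 ✓
n=17: candidate gives 7, actual b_17 = 7 ✓
n=18: candidate gives 3, actual b_18 = 3 ✓
n=19: candidate gives 8, actual b_19 = 8 ✓
n=20: candidate gives 8, actual b_20 = 8 ✓
n=21: candidate gives 6, actual b_21 = 6 ✓
n=22: candidate gives 0, actual b_22 = 0 ✓
n=23: candidate gives 3, actual b_23 = 3 ✓
n=24: candidate gives 12, actual b_24 = 12 ✓
n=25: candidate gives 13, actual b_25 = 13 ✓

yes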